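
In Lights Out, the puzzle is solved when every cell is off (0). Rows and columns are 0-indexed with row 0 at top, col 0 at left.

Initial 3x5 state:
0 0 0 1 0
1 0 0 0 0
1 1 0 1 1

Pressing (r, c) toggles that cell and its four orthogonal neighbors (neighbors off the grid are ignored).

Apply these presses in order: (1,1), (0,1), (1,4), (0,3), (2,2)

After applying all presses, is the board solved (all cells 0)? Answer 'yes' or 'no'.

After press 1 at (1,1):
0 1 0 1 0
0 1 1 0 0
1 0 0 1 1

After press 2 at (0,1):
1 0 1 1 0
0 0 1 0 0
1 0 0 1 1

After press 3 at (1,4):
1 0 1 1 1
0 0 1 1 1
1 0 0 1 0

After press 4 at (0,3):
1 0 0 0 0
0 0 1 0 1
1 0 0 1 0

After press 5 at (2,2):
1 0 0 0 0
0 0 0 0 1
1 1 1 0 0

Lights still on: 5

Answer: no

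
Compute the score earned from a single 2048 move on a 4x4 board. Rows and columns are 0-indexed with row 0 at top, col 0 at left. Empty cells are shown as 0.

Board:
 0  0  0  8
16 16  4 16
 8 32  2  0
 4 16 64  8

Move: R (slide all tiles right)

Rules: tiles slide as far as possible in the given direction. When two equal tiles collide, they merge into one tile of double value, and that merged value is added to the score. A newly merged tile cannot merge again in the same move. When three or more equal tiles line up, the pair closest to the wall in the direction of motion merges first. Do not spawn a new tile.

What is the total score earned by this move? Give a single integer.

Answer: 32

Derivation:
Slide right:
row 0: [0, 0, 0, 8] -> [0, 0, 0, 8]  score +0 (running 0)
row 1: [16, 16, 4, 16] -> [0, 32, 4, 16]  score +32 (running 32)
row 2: [8, 32, 2, 0] -> [0, 8, 32, 2]  score +0 (running 32)
row 3: [4, 16, 64, 8] -> [4, 16, 64, 8]  score +0 (running 32)
Board after move:
 0  0  0  8
 0 32  4 16
 0  8 32  2
 4 16 64  8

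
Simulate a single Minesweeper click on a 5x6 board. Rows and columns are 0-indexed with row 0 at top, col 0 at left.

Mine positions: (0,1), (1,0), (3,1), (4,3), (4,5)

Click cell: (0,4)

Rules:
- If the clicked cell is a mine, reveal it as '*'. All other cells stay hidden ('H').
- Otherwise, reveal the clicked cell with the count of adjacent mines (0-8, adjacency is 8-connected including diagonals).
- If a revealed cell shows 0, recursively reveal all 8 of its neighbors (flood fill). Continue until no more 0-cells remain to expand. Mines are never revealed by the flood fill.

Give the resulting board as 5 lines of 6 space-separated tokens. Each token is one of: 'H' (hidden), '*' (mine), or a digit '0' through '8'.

H H 1 0 0 0
H H 1 0 0 0
H H 1 0 0 0
H H 2 1 2 1
H H H H H H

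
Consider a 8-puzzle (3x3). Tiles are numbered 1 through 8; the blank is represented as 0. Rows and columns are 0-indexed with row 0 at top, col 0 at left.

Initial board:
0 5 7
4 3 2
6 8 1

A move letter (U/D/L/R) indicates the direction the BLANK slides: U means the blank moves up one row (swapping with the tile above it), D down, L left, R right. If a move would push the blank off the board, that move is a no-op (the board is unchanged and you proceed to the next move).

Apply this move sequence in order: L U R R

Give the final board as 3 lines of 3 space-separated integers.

After move 1 (L):
0 5 7
4 3 2
6 8 1

After move 2 (U):
0 5 7
4 3 2
6 8 1

After move 3 (R):
5 0 7
4 3 2
6 8 1

After move 4 (R):
5 7 0
4 3 2
6 8 1

Answer: 5 7 0
4 3 2
6 8 1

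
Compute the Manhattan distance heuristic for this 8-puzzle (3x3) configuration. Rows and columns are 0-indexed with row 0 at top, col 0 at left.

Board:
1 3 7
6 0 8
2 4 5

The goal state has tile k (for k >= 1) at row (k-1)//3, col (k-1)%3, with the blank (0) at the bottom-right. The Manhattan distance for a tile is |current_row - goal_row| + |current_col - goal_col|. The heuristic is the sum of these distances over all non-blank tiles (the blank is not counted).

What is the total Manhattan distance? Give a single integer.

Tile 1: (0,0)->(0,0) = 0
Tile 3: (0,1)->(0,2) = 1
Tile 7: (0,2)->(2,0) = 4
Tile 6: (1,0)->(1,2) = 2
Tile 8: (1,2)->(2,1) = 2
Tile 2: (2,0)->(0,1) = 3
Tile 4: (2,1)->(1,0) = 2
Tile 5: (2,2)->(1,1) = 2
Sum: 0 + 1 + 4 + 2 + 2 + 3 + 2 + 2 = 16

Answer: 16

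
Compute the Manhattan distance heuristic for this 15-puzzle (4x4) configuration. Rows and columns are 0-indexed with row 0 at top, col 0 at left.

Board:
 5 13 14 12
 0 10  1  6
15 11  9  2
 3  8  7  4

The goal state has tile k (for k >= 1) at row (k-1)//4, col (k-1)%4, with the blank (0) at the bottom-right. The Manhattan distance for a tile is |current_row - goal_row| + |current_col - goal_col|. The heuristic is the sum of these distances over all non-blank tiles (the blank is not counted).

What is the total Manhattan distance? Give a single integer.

Answer: 41

Derivation:
Tile 5: at (0,0), goal (1,0), distance |0-1|+|0-0| = 1
Tile 13: at (0,1), goal (3,0), distance |0-3|+|1-0| = 4
Tile 14: at (0,2), goal (3,1), distance |0-3|+|2-1| = 4
Tile 12: at (0,3), goal (2,3), distance |0-2|+|3-3| = 2
Tile 10: at (1,1), goal (2,1), distance |1-2|+|1-1| = 1
Tile 1: at (1,2), goal (0,0), distance |1-0|+|2-0| = 3
Tile 6: at (1,3), goal (1,1), distance |1-1|+|3-1| = 2
Tile 15: at (2,0), goal (3,2), distance |2-3|+|0-2| = 3
Tile 11: at (2,1), goal (2,2), distance |2-2|+|1-2| = 1
Tile 9: at (2,2), goal (2,0), distance |2-2|+|2-0| = 2
Tile 2: at (2,3), goal (0,1), distance |2-0|+|3-1| = 4
Tile 3: at (3,0), goal (0,2), distance |3-0|+|0-2| = 5
Tile 8: at (3,1), goal (1,3), distance |3-1|+|1-3| = 4
Tile 7: at (3,2), goal (1,2), distance |3-1|+|2-2| = 2
Tile 4: at (3,3), goal (0,3), distance |3-0|+|3-3| = 3
Sum: 1 + 4 + 4 + 2 + 1 + 3 + 2 + 3 + 1 + 2 + 4 + 5 + 4 + 2 + 3 = 41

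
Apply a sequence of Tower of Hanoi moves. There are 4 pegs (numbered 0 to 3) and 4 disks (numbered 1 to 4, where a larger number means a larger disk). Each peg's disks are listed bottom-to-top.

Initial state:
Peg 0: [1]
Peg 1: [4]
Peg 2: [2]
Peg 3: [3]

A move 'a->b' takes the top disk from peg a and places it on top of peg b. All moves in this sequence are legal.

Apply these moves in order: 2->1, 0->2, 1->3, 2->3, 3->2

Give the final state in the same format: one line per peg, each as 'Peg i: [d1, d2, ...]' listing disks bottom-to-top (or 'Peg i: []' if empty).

Answer: Peg 0: []
Peg 1: [4]
Peg 2: [1]
Peg 3: [3, 2]

Derivation:
After move 1 (2->1):
Peg 0: [1]
Peg 1: [4, 2]
Peg 2: []
Peg 3: [3]

After move 2 (0->2):
Peg 0: []
Peg 1: [4, 2]
Peg 2: [1]
Peg 3: [3]

After move 3 (1->3):
Peg 0: []
Peg 1: [4]
Peg 2: [1]
Peg 3: [3, 2]

After move 4 (2->3):
Peg 0: []
Peg 1: [4]
Peg 2: []
Peg 3: [3, 2, 1]

After move 5 (3->2):
Peg 0: []
Peg 1: [4]
Peg 2: [1]
Peg 3: [3, 2]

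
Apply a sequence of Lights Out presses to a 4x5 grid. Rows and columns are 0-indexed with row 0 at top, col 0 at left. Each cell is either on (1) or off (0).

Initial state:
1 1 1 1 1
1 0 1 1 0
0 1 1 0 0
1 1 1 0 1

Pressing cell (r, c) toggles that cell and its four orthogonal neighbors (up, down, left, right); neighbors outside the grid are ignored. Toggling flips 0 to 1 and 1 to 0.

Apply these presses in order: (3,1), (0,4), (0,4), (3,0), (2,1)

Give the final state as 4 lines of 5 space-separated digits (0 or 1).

Answer: 1 1 1 1 1
1 1 1 1 0
0 1 0 0 0
1 0 0 0 1

Derivation:
After press 1 at (3,1):
1 1 1 1 1
1 0 1 1 0
0 0 1 0 0
0 0 0 0 1

After press 2 at (0,4):
1 1 1 0 0
1 0 1 1 1
0 0 1 0 0
0 0 0 0 1

After press 3 at (0,4):
1 1 1 1 1
1 0 1 1 0
0 0 1 0 0
0 0 0 0 1

After press 4 at (3,0):
1 1 1 1 1
1 0 1 1 0
1 0 1 0 0
1 1 0 0 1

After press 5 at (2,1):
1 1 1 1 1
1 1 1 1 0
0 1 0 0 0
1 0 0 0 1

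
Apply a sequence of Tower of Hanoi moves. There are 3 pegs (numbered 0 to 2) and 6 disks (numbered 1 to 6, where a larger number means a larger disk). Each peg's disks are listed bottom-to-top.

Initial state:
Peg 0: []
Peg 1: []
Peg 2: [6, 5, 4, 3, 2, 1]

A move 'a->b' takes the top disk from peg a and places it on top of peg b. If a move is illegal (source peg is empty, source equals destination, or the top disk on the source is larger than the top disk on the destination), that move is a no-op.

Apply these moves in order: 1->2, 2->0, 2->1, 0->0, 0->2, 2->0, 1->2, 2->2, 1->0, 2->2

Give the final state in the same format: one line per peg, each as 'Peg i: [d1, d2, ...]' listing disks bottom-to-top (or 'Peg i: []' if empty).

Answer: Peg 0: [1]
Peg 1: []
Peg 2: [6, 5, 4, 3, 2]

Derivation:
After move 1 (1->2):
Peg 0: []
Peg 1: []
Peg 2: [6, 5, 4, 3, 2, 1]

After move 2 (2->0):
Peg 0: [1]
Peg 1: []
Peg 2: [6, 5, 4, 3, 2]

After move 3 (2->1):
Peg 0: [1]
Peg 1: [2]
Peg 2: [6, 5, 4, 3]

After move 4 (0->0):
Peg 0: [1]
Peg 1: [2]
Peg 2: [6, 5, 4, 3]

After move 5 (0->2):
Peg 0: []
Peg 1: [2]
Peg 2: [6, 5, 4, 3, 1]

After move 6 (2->0):
Peg 0: [1]
Peg 1: [2]
Peg 2: [6, 5, 4, 3]

After move 7 (1->2):
Peg 0: [1]
Peg 1: []
Peg 2: [6, 5, 4, 3, 2]

After move 8 (2->2):
Peg 0: [1]
Peg 1: []
Peg 2: [6, 5, 4, 3, 2]

After move 9 (1->0):
Peg 0: [1]
Peg 1: []
Peg 2: [6, 5, 4, 3, 2]

After move 10 (2->2):
Peg 0: [1]
Peg 1: []
Peg 2: [6, 5, 4, 3, 2]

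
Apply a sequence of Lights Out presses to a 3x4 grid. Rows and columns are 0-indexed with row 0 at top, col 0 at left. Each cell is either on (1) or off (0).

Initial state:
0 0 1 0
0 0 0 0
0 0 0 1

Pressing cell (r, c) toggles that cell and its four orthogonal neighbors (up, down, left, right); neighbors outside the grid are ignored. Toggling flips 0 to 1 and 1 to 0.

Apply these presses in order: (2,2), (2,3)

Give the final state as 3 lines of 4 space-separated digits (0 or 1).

Answer: 0 0 1 0
0 0 1 1
0 1 0 1

Derivation:
After press 1 at (2,2):
0 0 1 0
0 0 1 0
0 1 1 0

After press 2 at (2,3):
0 0 1 0
0 0 1 1
0 1 0 1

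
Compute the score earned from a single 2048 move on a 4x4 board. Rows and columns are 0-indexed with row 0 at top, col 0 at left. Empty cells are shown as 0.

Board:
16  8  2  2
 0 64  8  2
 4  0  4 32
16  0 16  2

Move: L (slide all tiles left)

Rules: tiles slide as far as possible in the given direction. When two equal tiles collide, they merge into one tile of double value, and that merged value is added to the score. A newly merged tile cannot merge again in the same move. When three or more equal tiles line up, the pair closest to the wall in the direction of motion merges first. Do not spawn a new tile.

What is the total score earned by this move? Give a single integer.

Slide left:
row 0: [16, 8, 2, 2] -> [16, 8, 4, 0]  score +4 (running 4)
row 1: [0, 64, 8, 2] -> [64, 8, 2, 0]  score +0 (running 4)
row 2: [4, 0, 4, 32] -> [8, 32, 0, 0]  score +8 (running 12)
row 3: [16, 0, 16, 2] -> [32, 2, 0, 0]  score +32 (running 44)
Board after move:
16  8  4  0
64  8  2  0
 8 32  0  0
32  2  0  0

Answer: 44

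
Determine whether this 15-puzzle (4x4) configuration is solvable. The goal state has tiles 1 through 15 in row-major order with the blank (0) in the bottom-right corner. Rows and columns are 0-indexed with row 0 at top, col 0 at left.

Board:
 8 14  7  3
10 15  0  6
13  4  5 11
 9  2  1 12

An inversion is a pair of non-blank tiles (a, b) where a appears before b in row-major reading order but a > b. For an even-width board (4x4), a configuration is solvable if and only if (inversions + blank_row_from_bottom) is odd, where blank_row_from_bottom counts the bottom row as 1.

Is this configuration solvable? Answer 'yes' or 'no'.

Inversions: 63
Blank is in row 1 (0-indexed from top), which is row 3 counting from the bottom (bottom = 1).
63 + 3 = 66, which is even, so the puzzle is not solvable.

Answer: no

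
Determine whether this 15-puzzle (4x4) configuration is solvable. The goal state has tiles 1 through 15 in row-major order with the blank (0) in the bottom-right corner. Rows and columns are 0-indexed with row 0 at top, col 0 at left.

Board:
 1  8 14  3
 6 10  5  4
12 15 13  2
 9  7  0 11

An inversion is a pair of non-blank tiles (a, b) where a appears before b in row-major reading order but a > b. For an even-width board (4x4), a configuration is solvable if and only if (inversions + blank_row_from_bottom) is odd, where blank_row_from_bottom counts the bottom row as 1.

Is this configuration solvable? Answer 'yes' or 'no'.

Answer: no

Derivation:
Inversions: 43
Blank is in row 3 (0-indexed from top), which is row 1 counting from the bottom (bottom = 1).
43 + 1 = 44, which is even, so the puzzle is not solvable.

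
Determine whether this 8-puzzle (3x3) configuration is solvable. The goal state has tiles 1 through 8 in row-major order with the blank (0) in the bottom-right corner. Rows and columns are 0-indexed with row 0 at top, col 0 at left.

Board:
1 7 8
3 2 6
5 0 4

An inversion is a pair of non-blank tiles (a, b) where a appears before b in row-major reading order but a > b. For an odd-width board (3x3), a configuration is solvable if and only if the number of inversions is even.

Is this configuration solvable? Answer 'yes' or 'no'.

Answer: yes

Derivation:
Inversions (pairs i<j in row-major order where tile[i] > tile[j] > 0): 14
14 is even, so the puzzle is solvable.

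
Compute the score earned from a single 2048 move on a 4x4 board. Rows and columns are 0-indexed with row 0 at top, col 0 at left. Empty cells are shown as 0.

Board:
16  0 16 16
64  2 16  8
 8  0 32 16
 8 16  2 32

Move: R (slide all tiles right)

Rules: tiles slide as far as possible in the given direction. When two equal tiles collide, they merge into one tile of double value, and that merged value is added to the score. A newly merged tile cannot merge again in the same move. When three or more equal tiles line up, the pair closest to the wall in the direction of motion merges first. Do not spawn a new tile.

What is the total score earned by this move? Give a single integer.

Slide right:
row 0: [16, 0, 16, 16] -> [0, 0, 16, 32]  score +32 (running 32)
row 1: [64, 2, 16, 8] -> [64, 2, 16, 8]  score +0 (running 32)
row 2: [8, 0, 32, 16] -> [0, 8, 32, 16]  score +0 (running 32)
row 3: [8, 16, 2, 32] -> [8, 16, 2, 32]  score +0 (running 32)
Board after move:
 0  0 16 32
64  2 16  8
 0  8 32 16
 8 16  2 32

Answer: 32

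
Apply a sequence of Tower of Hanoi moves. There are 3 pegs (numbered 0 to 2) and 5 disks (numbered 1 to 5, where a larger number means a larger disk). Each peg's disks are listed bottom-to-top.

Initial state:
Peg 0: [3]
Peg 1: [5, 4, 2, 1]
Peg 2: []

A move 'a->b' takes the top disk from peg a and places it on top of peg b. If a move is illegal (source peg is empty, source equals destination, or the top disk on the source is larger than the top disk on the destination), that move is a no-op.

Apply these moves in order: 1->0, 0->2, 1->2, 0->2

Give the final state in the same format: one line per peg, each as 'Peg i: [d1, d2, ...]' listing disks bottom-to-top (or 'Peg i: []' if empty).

After move 1 (1->0):
Peg 0: [3, 1]
Peg 1: [5, 4, 2]
Peg 2: []

After move 2 (0->2):
Peg 0: [3]
Peg 1: [5, 4, 2]
Peg 2: [1]

After move 3 (1->2):
Peg 0: [3]
Peg 1: [5, 4, 2]
Peg 2: [1]

After move 4 (0->2):
Peg 0: [3]
Peg 1: [5, 4, 2]
Peg 2: [1]

Answer: Peg 0: [3]
Peg 1: [5, 4, 2]
Peg 2: [1]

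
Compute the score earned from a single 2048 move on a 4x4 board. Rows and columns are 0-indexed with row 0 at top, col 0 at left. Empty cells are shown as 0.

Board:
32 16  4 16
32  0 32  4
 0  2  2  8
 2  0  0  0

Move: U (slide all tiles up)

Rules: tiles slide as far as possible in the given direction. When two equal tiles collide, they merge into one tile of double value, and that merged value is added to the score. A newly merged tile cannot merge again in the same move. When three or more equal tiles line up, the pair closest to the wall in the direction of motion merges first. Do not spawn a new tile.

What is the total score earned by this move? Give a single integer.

Answer: 64

Derivation:
Slide up:
col 0: [32, 32, 0, 2] -> [64, 2, 0, 0]  score +64 (running 64)
col 1: [16, 0, 2, 0] -> [16, 2, 0, 0]  score +0 (running 64)
col 2: [4, 32, 2, 0] -> [4, 32, 2, 0]  score +0 (running 64)
col 3: [16, 4, 8, 0] -> [16, 4, 8, 0]  score +0 (running 64)
Board after move:
64 16  4 16
 2  2 32  4
 0  0  2  8
 0  0  0  0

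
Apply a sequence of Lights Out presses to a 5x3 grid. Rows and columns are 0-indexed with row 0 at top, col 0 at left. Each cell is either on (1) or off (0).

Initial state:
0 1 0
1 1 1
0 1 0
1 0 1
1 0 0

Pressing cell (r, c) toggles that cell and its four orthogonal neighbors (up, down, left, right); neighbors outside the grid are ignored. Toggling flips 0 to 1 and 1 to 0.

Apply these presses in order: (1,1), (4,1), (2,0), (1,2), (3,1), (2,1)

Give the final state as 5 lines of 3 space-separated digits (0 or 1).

After press 1 at (1,1):
0 0 0
0 0 0
0 0 0
1 0 1
1 0 0

After press 2 at (4,1):
0 0 0
0 0 0
0 0 0
1 1 1
0 1 1

After press 3 at (2,0):
0 0 0
1 0 0
1 1 0
0 1 1
0 1 1

After press 4 at (1,2):
0 0 1
1 1 1
1 1 1
0 1 1
0 1 1

After press 5 at (3,1):
0 0 1
1 1 1
1 0 1
1 0 0
0 0 1

After press 6 at (2,1):
0 0 1
1 0 1
0 1 0
1 1 0
0 0 1

Answer: 0 0 1
1 0 1
0 1 0
1 1 0
0 0 1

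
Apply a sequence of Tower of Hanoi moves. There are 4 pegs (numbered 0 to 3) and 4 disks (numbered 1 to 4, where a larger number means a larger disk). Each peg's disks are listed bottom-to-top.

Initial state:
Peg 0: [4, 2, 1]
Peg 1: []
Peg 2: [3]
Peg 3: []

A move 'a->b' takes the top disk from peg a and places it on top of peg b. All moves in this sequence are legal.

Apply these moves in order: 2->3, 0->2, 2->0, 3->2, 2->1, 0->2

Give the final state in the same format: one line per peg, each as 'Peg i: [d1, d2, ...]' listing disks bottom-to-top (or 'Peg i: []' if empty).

After move 1 (2->3):
Peg 0: [4, 2, 1]
Peg 1: []
Peg 2: []
Peg 3: [3]

After move 2 (0->2):
Peg 0: [4, 2]
Peg 1: []
Peg 2: [1]
Peg 3: [3]

After move 3 (2->0):
Peg 0: [4, 2, 1]
Peg 1: []
Peg 2: []
Peg 3: [3]

After move 4 (3->2):
Peg 0: [4, 2, 1]
Peg 1: []
Peg 2: [3]
Peg 3: []

After move 5 (2->1):
Peg 0: [4, 2, 1]
Peg 1: [3]
Peg 2: []
Peg 3: []

After move 6 (0->2):
Peg 0: [4, 2]
Peg 1: [3]
Peg 2: [1]
Peg 3: []

Answer: Peg 0: [4, 2]
Peg 1: [3]
Peg 2: [1]
Peg 3: []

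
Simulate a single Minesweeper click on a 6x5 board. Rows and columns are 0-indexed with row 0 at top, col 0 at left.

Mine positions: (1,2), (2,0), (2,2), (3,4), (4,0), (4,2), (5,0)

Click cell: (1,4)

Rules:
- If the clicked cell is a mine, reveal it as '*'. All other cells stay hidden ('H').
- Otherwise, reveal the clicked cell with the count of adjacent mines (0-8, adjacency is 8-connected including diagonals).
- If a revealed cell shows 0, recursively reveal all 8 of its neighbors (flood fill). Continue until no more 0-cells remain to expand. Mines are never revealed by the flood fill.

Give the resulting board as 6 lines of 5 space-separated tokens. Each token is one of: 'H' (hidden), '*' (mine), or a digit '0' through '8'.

H H H 1 0
H H H 2 0
H H H 3 1
H H H H H
H H H H H
H H H H H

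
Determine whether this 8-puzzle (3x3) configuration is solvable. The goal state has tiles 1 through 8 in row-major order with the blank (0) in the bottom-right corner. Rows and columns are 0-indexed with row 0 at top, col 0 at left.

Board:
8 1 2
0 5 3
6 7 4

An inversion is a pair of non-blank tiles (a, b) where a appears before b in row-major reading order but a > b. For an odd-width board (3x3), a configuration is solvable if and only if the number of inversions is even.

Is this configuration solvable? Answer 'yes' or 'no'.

Answer: no

Derivation:
Inversions (pairs i<j in row-major order where tile[i] > tile[j] > 0): 11
11 is odd, so the puzzle is not solvable.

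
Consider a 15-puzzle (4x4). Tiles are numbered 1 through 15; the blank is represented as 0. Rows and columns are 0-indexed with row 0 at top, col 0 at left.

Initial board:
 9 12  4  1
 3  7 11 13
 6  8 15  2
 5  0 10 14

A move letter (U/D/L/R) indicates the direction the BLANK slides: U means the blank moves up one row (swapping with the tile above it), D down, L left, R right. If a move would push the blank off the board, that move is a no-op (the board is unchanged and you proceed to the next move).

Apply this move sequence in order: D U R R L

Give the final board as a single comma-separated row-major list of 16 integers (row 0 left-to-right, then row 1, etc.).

Answer: 9, 12, 4, 1, 3, 7, 11, 13, 6, 15, 0, 2, 5, 8, 10, 14

Derivation:
After move 1 (D):
 9 12  4  1
 3  7 11 13
 6  8 15  2
 5  0 10 14

After move 2 (U):
 9 12  4  1
 3  7 11 13
 6  0 15  2
 5  8 10 14

After move 3 (R):
 9 12  4  1
 3  7 11 13
 6 15  0  2
 5  8 10 14

After move 4 (R):
 9 12  4  1
 3  7 11 13
 6 15  2  0
 5  8 10 14

After move 5 (L):
 9 12  4  1
 3  7 11 13
 6 15  0  2
 5  8 10 14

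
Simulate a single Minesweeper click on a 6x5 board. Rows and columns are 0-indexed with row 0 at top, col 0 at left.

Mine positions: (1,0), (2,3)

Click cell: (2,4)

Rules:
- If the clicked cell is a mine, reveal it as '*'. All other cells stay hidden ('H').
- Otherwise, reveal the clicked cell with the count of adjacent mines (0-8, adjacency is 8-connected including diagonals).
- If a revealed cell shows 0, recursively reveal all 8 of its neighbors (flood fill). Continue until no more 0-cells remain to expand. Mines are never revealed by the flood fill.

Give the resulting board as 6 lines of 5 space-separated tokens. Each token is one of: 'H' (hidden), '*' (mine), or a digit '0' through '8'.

H H H H H
H H H H H
H H H H 1
H H H H H
H H H H H
H H H H H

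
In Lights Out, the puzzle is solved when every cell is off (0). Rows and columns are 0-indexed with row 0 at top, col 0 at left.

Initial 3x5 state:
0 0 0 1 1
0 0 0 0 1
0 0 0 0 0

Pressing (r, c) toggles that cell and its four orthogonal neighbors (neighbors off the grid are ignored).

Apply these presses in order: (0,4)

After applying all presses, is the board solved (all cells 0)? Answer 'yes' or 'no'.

Answer: yes

Derivation:
After press 1 at (0,4):
0 0 0 0 0
0 0 0 0 0
0 0 0 0 0

Lights still on: 0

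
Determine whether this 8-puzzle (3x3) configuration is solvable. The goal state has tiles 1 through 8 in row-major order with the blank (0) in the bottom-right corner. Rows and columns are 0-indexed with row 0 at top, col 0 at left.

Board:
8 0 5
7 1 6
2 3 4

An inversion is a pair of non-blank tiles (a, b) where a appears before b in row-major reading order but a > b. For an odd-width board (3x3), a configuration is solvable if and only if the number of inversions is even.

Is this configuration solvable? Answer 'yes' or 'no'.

Inversions (pairs i<j in row-major order where tile[i] > tile[j] > 0): 19
19 is odd, so the puzzle is not solvable.

Answer: no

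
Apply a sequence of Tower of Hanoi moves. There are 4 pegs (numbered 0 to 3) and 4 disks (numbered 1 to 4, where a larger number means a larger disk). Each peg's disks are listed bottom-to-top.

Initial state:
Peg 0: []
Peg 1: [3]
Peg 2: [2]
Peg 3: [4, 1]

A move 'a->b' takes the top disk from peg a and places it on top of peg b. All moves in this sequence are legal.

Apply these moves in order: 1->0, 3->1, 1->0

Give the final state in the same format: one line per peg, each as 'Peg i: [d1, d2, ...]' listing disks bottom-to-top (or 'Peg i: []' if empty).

After move 1 (1->0):
Peg 0: [3]
Peg 1: []
Peg 2: [2]
Peg 3: [4, 1]

After move 2 (3->1):
Peg 0: [3]
Peg 1: [1]
Peg 2: [2]
Peg 3: [4]

After move 3 (1->0):
Peg 0: [3, 1]
Peg 1: []
Peg 2: [2]
Peg 3: [4]

Answer: Peg 0: [3, 1]
Peg 1: []
Peg 2: [2]
Peg 3: [4]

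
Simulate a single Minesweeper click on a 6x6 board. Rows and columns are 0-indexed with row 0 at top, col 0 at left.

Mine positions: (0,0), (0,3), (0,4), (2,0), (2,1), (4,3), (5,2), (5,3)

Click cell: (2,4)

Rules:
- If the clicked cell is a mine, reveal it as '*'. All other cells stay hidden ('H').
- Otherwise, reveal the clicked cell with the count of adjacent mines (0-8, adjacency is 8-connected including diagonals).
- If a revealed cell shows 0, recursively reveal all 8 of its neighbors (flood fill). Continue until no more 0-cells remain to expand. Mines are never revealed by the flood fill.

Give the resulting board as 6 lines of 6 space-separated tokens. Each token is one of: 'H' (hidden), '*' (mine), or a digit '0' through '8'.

H H H H H H
H H 2 2 2 1
H H 1 0 0 0
H H 2 1 1 0
H H H H 2 0
H H H H 2 0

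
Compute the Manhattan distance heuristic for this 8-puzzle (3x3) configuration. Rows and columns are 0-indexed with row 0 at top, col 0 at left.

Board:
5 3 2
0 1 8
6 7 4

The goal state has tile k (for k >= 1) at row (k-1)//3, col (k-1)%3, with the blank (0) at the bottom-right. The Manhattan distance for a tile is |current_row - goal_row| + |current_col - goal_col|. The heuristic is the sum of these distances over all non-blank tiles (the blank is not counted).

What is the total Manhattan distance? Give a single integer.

Answer: 15

Derivation:
Tile 5: at (0,0), goal (1,1), distance |0-1|+|0-1| = 2
Tile 3: at (0,1), goal (0,2), distance |0-0|+|1-2| = 1
Tile 2: at (0,2), goal (0,1), distance |0-0|+|2-1| = 1
Tile 1: at (1,1), goal (0,0), distance |1-0|+|1-0| = 2
Tile 8: at (1,2), goal (2,1), distance |1-2|+|2-1| = 2
Tile 6: at (2,0), goal (1,2), distance |2-1|+|0-2| = 3
Tile 7: at (2,1), goal (2,0), distance |2-2|+|1-0| = 1
Tile 4: at (2,2), goal (1,0), distance |2-1|+|2-0| = 3
Sum: 2 + 1 + 1 + 2 + 2 + 3 + 1 + 3 = 15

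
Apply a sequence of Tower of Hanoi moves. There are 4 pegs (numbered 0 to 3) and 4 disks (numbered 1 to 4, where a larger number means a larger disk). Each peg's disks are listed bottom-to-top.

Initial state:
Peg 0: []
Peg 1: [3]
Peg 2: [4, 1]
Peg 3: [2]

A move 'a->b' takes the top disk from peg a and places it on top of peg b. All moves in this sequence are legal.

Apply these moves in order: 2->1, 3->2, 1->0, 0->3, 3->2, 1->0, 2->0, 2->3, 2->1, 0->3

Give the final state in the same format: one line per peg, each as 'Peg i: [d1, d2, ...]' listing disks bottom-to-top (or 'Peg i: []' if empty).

After move 1 (2->1):
Peg 0: []
Peg 1: [3, 1]
Peg 2: [4]
Peg 3: [2]

After move 2 (3->2):
Peg 0: []
Peg 1: [3, 1]
Peg 2: [4, 2]
Peg 3: []

After move 3 (1->0):
Peg 0: [1]
Peg 1: [3]
Peg 2: [4, 2]
Peg 3: []

After move 4 (0->3):
Peg 0: []
Peg 1: [3]
Peg 2: [4, 2]
Peg 3: [1]

After move 5 (3->2):
Peg 0: []
Peg 1: [3]
Peg 2: [4, 2, 1]
Peg 3: []

After move 6 (1->0):
Peg 0: [3]
Peg 1: []
Peg 2: [4, 2, 1]
Peg 3: []

After move 7 (2->0):
Peg 0: [3, 1]
Peg 1: []
Peg 2: [4, 2]
Peg 3: []

After move 8 (2->3):
Peg 0: [3, 1]
Peg 1: []
Peg 2: [4]
Peg 3: [2]

After move 9 (2->1):
Peg 0: [3, 1]
Peg 1: [4]
Peg 2: []
Peg 3: [2]

After move 10 (0->3):
Peg 0: [3]
Peg 1: [4]
Peg 2: []
Peg 3: [2, 1]

Answer: Peg 0: [3]
Peg 1: [4]
Peg 2: []
Peg 3: [2, 1]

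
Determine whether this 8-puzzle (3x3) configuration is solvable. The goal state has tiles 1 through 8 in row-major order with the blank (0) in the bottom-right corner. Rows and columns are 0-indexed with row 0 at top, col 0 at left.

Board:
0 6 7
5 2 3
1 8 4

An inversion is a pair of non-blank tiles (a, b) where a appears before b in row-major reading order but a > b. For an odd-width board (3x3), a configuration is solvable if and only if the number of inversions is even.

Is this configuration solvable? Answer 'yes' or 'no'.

Inversions (pairs i<j in row-major order where tile[i] > tile[j] > 0): 17
17 is odd, so the puzzle is not solvable.

Answer: no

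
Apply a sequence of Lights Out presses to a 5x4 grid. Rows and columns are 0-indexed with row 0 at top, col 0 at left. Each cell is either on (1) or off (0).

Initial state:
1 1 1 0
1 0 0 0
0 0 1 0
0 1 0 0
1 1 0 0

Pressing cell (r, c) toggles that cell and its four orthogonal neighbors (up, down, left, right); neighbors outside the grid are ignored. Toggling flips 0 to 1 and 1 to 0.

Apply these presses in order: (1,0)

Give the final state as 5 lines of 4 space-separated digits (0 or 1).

After press 1 at (1,0):
0 1 1 0
0 1 0 0
1 0 1 0
0 1 0 0
1 1 0 0

Answer: 0 1 1 0
0 1 0 0
1 0 1 0
0 1 0 0
1 1 0 0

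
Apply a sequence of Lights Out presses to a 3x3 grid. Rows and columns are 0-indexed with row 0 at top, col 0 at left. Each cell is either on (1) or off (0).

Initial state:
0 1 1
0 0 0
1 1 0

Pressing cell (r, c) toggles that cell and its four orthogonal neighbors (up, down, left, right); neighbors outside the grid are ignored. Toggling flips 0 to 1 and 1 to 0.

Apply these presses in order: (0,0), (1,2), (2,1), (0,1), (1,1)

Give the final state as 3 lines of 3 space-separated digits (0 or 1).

After press 1 at (0,0):
1 0 1
1 0 0
1 1 0

After press 2 at (1,2):
1 0 0
1 1 1
1 1 1

After press 3 at (2,1):
1 0 0
1 0 1
0 0 0

After press 4 at (0,1):
0 1 1
1 1 1
0 0 0

After press 5 at (1,1):
0 0 1
0 0 0
0 1 0

Answer: 0 0 1
0 0 0
0 1 0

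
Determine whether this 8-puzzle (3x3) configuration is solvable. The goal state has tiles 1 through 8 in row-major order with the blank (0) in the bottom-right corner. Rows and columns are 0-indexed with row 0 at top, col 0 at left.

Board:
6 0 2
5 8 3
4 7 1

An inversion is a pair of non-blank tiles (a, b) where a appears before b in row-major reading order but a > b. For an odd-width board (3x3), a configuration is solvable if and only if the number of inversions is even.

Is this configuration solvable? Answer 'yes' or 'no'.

Answer: yes

Derivation:
Inversions (pairs i<j in row-major order where tile[i] > tile[j] > 0): 16
16 is even, so the puzzle is solvable.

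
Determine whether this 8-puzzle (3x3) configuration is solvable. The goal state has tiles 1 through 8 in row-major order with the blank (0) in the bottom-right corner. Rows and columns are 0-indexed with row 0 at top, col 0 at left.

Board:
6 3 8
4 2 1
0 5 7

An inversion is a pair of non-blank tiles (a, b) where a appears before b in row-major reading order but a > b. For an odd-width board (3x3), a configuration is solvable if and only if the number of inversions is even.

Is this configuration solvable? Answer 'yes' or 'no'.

Inversions (pairs i<j in row-major order where tile[i] > tile[j] > 0): 15
15 is odd, so the puzzle is not solvable.

Answer: no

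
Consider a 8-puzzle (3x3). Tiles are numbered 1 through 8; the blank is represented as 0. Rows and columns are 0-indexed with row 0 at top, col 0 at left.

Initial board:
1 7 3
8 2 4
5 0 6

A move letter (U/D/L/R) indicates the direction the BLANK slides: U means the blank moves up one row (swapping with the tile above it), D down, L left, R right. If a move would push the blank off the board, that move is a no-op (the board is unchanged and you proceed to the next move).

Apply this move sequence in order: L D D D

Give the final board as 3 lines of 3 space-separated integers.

Answer: 1 7 3
8 2 4
0 5 6

Derivation:
After move 1 (L):
1 7 3
8 2 4
0 5 6

After move 2 (D):
1 7 3
8 2 4
0 5 6

After move 3 (D):
1 7 3
8 2 4
0 5 6

After move 4 (D):
1 7 3
8 2 4
0 5 6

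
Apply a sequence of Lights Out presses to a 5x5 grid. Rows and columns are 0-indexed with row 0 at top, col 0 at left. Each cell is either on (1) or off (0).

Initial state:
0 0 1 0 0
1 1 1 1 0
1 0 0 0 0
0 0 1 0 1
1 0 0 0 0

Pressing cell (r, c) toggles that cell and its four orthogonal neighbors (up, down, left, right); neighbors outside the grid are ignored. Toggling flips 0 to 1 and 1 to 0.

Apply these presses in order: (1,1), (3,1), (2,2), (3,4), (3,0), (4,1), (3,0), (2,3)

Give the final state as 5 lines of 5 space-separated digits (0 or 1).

Answer: 0 1 1 0 0
0 0 1 0 0
1 1 0 0 0
1 0 1 0 0
0 0 1 0 1

Derivation:
After press 1 at (1,1):
0 1 1 0 0
0 0 0 1 0
1 1 0 0 0
0 0 1 0 1
1 0 0 0 0

After press 2 at (3,1):
0 1 1 0 0
0 0 0 1 0
1 0 0 0 0
1 1 0 0 1
1 1 0 0 0

After press 3 at (2,2):
0 1 1 0 0
0 0 1 1 0
1 1 1 1 0
1 1 1 0 1
1 1 0 0 0

After press 4 at (3,4):
0 1 1 0 0
0 0 1 1 0
1 1 1 1 1
1 1 1 1 0
1 1 0 0 1

After press 5 at (3,0):
0 1 1 0 0
0 0 1 1 0
0 1 1 1 1
0 0 1 1 0
0 1 0 0 1

After press 6 at (4,1):
0 1 1 0 0
0 0 1 1 0
0 1 1 1 1
0 1 1 1 0
1 0 1 0 1

After press 7 at (3,0):
0 1 1 0 0
0 0 1 1 0
1 1 1 1 1
1 0 1 1 0
0 0 1 0 1

After press 8 at (2,3):
0 1 1 0 0
0 0 1 0 0
1 1 0 0 0
1 0 1 0 0
0 0 1 0 1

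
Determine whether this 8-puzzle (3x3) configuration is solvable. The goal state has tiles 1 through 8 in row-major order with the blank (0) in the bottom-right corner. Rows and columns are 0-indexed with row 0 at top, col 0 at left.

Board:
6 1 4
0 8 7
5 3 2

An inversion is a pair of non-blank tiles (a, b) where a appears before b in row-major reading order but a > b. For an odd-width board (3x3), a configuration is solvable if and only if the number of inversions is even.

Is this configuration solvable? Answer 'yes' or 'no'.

Inversions (pairs i<j in row-major order where tile[i] > tile[j] > 0): 17
17 is odd, so the puzzle is not solvable.

Answer: no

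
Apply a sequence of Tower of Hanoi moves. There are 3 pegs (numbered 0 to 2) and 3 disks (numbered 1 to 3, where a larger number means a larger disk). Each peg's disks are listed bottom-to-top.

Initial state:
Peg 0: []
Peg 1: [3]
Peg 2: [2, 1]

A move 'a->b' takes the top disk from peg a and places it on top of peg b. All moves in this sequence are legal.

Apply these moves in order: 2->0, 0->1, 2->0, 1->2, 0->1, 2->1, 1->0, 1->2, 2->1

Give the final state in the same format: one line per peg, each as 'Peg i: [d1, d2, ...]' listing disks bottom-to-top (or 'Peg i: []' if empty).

After move 1 (2->0):
Peg 0: [1]
Peg 1: [3]
Peg 2: [2]

After move 2 (0->1):
Peg 0: []
Peg 1: [3, 1]
Peg 2: [2]

After move 3 (2->0):
Peg 0: [2]
Peg 1: [3, 1]
Peg 2: []

After move 4 (1->2):
Peg 0: [2]
Peg 1: [3]
Peg 2: [1]

After move 5 (0->1):
Peg 0: []
Peg 1: [3, 2]
Peg 2: [1]

After move 6 (2->1):
Peg 0: []
Peg 1: [3, 2, 1]
Peg 2: []

After move 7 (1->0):
Peg 0: [1]
Peg 1: [3, 2]
Peg 2: []

After move 8 (1->2):
Peg 0: [1]
Peg 1: [3]
Peg 2: [2]

After move 9 (2->1):
Peg 0: [1]
Peg 1: [3, 2]
Peg 2: []

Answer: Peg 0: [1]
Peg 1: [3, 2]
Peg 2: []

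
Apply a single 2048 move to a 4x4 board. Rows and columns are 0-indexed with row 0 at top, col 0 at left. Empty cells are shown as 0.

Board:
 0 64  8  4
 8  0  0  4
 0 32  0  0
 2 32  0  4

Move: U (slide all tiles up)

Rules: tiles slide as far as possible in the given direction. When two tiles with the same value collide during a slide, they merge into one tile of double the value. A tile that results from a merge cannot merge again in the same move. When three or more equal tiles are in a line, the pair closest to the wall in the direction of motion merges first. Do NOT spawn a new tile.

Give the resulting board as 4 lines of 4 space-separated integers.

Answer:  8 64  8  8
 2 64  0  4
 0  0  0  0
 0  0  0  0

Derivation:
Slide up:
col 0: [0, 8, 0, 2] -> [8, 2, 0, 0]
col 1: [64, 0, 32, 32] -> [64, 64, 0, 0]
col 2: [8, 0, 0, 0] -> [8, 0, 0, 0]
col 3: [4, 4, 0, 4] -> [8, 4, 0, 0]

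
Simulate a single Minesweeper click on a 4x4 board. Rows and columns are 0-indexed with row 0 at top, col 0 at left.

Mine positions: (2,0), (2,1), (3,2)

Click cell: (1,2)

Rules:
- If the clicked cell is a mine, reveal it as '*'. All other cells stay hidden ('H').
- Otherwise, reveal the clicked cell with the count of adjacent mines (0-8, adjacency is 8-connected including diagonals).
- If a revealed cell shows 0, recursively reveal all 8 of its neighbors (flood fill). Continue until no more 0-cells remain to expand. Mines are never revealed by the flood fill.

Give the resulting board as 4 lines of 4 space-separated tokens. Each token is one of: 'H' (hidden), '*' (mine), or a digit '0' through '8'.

H H H H
H H 1 H
H H H H
H H H H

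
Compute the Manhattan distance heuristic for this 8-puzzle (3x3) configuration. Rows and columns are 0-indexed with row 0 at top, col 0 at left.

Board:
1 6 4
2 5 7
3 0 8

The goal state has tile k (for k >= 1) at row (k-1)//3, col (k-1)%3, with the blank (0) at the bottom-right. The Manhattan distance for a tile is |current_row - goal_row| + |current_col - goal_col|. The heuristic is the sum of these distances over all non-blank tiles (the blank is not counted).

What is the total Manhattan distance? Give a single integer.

Tile 1: (0,0)->(0,0) = 0
Tile 6: (0,1)->(1,2) = 2
Tile 4: (0,2)->(1,0) = 3
Tile 2: (1,0)->(0,1) = 2
Tile 5: (1,1)->(1,1) = 0
Tile 7: (1,2)->(2,0) = 3
Tile 3: (2,0)->(0,2) = 4
Tile 8: (2,2)->(2,1) = 1
Sum: 0 + 2 + 3 + 2 + 0 + 3 + 4 + 1 = 15

Answer: 15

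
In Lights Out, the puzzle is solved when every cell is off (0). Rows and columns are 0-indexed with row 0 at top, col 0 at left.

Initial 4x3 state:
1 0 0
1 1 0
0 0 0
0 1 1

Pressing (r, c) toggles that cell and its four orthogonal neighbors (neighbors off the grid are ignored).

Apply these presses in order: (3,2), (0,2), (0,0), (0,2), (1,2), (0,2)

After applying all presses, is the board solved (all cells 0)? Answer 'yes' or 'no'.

After press 1 at (3,2):
1 0 0
1 1 0
0 0 1
0 0 0

After press 2 at (0,2):
1 1 1
1 1 1
0 0 1
0 0 0

After press 3 at (0,0):
0 0 1
0 1 1
0 0 1
0 0 0

After press 4 at (0,2):
0 1 0
0 1 0
0 0 1
0 0 0

After press 5 at (1,2):
0 1 1
0 0 1
0 0 0
0 0 0

After press 6 at (0,2):
0 0 0
0 0 0
0 0 0
0 0 0

Lights still on: 0

Answer: yes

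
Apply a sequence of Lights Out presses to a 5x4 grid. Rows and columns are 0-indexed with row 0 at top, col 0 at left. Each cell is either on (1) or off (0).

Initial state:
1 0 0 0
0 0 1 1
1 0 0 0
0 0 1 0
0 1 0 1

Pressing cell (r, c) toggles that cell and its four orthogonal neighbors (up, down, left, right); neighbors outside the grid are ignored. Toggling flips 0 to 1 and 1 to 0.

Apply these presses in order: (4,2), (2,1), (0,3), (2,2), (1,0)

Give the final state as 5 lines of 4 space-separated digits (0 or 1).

After press 1 at (4,2):
1 0 0 0
0 0 1 1
1 0 0 0
0 0 0 0
0 0 1 0

After press 2 at (2,1):
1 0 0 0
0 1 1 1
0 1 1 0
0 1 0 0
0 0 1 0

After press 3 at (0,3):
1 0 1 1
0 1 1 0
0 1 1 0
0 1 0 0
0 0 1 0

After press 4 at (2,2):
1 0 1 1
0 1 0 0
0 0 0 1
0 1 1 0
0 0 1 0

After press 5 at (1,0):
0 0 1 1
1 0 0 0
1 0 0 1
0 1 1 0
0 0 1 0

Answer: 0 0 1 1
1 0 0 0
1 0 0 1
0 1 1 0
0 0 1 0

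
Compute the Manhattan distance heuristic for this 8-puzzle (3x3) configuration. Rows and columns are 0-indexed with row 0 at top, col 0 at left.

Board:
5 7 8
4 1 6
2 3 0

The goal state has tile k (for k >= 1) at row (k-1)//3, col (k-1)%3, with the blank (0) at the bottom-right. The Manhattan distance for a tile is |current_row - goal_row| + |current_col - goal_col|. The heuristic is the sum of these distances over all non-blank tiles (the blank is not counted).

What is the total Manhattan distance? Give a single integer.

Answer: 16

Derivation:
Tile 5: (0,0)->(1,1) = 2
Tile 7: (0,1)->(2,0) = 3
Tile 8: (0,2)->(2,1) = 3
Tile 4: (1,0)->(1,0) = 0
Tile 1: (1,1)->(0,0) = 2
Tile 6: (1,2)->(1,2) = 0
Tile 2: (2,0)->(0,1) = 3
Tile 3: (2,1)->(0,2) = 3
Sum: 2 + 3 + 3 + 0 + 2 + 0 + 3 + 3 = 16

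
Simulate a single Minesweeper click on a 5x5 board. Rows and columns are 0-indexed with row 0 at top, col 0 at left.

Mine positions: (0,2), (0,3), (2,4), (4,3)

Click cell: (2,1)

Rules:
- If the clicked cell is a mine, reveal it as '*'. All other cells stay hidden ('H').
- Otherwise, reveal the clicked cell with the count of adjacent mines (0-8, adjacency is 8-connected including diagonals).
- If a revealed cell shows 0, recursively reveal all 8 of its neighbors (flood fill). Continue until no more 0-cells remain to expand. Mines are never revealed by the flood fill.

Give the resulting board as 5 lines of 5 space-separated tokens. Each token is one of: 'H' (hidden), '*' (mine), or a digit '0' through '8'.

0 1 H H H
0 1 2 3 H
0 0 0 1 H
0 0 1 2 H
0 0 1 H H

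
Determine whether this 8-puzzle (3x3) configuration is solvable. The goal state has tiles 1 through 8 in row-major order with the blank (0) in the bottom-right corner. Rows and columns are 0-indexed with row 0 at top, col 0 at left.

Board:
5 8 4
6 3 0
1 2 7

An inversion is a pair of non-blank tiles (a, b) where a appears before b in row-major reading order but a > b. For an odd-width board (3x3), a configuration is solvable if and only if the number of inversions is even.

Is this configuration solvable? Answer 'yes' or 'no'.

Answer: yes

Derivation:
Inversions (pairs i<j in row-major order where tile[i] > tile[j] > 0): 18
18 is even, so the puzzle is solvable.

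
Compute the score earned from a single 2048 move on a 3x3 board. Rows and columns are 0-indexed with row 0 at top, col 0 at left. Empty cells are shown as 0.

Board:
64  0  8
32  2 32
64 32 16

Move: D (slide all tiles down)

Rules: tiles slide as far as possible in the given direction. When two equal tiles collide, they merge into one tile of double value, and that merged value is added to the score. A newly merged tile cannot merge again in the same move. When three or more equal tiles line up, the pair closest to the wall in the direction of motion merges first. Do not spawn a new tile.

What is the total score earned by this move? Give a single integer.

Slide down:
col 0: [64, 32, 64] -> [64, 32, 64]  score +0 (running 0)
col 1: [0, 2, 32] -> [0, 2, 32]  score +0 (running 0)
col 2: [8, 32, 16] -> [8, 32, 16]  score +0 (running 0)
Board after move:
64  0  8
32  2 32
64 32 16

Answer: 0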